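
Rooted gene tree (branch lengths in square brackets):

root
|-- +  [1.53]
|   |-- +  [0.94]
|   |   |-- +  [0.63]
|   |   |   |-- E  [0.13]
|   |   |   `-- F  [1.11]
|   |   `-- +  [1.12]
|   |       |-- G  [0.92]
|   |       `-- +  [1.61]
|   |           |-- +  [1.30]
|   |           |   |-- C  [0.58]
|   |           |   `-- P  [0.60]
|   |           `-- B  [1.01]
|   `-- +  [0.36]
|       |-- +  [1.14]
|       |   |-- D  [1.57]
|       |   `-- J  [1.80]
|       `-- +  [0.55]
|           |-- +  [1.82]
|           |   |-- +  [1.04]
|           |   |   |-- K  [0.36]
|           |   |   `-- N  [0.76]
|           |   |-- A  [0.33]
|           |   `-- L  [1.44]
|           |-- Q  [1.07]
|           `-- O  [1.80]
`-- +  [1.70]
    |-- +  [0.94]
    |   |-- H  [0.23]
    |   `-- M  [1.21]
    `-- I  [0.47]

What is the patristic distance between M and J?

The path runs M → … → MRCA → … → J; the MRCA is the root of the tree.
Branch lengths along that path: 1.21 + 0.94 + 1.70 + 1.53 + 0.36 + 1.14 + 1.80 = 8.68.

8.68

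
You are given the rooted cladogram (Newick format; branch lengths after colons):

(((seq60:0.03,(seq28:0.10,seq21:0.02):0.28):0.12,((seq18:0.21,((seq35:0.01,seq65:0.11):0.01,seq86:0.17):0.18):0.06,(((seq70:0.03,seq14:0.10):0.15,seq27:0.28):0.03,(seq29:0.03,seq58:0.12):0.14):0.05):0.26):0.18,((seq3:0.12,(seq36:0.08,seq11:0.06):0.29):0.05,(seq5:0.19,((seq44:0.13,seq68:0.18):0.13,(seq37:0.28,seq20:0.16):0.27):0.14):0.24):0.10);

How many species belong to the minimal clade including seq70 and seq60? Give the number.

The MRCA of seq70 and seq60 is the node subtending ((seq60,(seq28,seq21)),((seq18,((seq35,seq65),seq86)),(((seq70,seq14),seq27),(seq29,seq58)))).
That clade contains 12 terminal taxa: seq14, seq18, seq21, seq27, seq28, seq29, seq35, seq58, seq60, seq65, seq70, seq86.

12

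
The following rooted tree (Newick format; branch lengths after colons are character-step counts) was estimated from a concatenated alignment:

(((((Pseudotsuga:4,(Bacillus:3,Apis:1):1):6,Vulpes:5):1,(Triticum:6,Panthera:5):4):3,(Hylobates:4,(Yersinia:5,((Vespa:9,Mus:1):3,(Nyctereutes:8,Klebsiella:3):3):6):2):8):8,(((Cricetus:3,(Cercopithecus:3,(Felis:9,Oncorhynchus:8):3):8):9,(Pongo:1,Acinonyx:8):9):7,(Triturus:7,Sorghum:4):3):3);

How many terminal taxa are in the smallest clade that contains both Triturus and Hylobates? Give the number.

The MRCA of Triturus and Hylobates is the root, so the clade is the entire tree.
That clade contains 20 terminal taxa: Acinonyx, Apis, Bacillus, Cercopithecus, Cricetus, Felis, Hylobates, Klebsiella, Mus, Nyctereutes, Oncorhynchus, Panthera, Pongo, Pseudotsuga, Sorghum, Triticum, Triturus, Vespa, Vulpes, Yersinia.

20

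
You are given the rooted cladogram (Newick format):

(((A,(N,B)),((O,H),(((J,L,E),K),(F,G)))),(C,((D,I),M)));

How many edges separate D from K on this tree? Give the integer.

9

The MRCA of D and K is the root of the tree.
From D up to that node: 4 branches. From K up to the same node: 5 branches. Total: 4 + 5 = 9.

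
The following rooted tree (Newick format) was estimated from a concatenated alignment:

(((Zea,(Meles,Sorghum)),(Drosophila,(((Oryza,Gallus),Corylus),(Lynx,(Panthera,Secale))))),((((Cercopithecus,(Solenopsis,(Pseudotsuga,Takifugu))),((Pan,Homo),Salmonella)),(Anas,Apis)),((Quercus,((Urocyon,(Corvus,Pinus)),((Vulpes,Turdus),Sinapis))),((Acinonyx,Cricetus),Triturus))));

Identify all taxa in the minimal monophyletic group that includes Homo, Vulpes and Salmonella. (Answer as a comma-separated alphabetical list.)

Acinonyx, Anas, Apis, Cercopithecus, Corvus, Cricetus, Homo, Pan, Pinus, Pseudotsuga, Quercus, Salmonella, Sinapis, Solenopsis, Takifugu, Triturus, Turdus, Urocyon, Vulpes

Tracing Homo: it sits inside (Pan,Homo).
Tracing Vulpes: it sits inside (Vulpes,Turdus).
Tracing Salmonella: it sits inside ((Pan,Homo),Salmonella).
The smallest clade enclosing all 3 is ((((Cercopithecus,(Solenopsis,(Pseudotsuga,Takifugu))),((Pan,Homo),Salmonella)),(Anas,Apis)),((Quercus,((Urocyon,(Corvus,Pinus)),((Vulpes,Turdus),Sinapis))),((Acinonyx,Cricetus),Triturus))); the answer is its 19 terminal taxa in alphabetical order.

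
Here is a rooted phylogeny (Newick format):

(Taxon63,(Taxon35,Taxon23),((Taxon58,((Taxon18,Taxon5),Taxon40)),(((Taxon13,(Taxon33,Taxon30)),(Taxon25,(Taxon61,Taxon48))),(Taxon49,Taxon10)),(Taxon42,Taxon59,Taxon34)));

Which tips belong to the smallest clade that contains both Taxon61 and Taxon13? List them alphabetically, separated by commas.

Taxon13, Taxon25, Taxon30, Taxon33, Taxon48, Taxon61

Tracing Taxon61: it sits inside (Taxon61,Taxon48).
Tracing Taxon13: it sits inside (Taxon13,(Taxon33,Taxon30)).
The smallest clade enclosing both is ((Taxon13,(Taxon33,Taxon30)),(Taxon25,(Taxon61,Taxon48))); the answer is its 6 terminal taxa in alphabetical order.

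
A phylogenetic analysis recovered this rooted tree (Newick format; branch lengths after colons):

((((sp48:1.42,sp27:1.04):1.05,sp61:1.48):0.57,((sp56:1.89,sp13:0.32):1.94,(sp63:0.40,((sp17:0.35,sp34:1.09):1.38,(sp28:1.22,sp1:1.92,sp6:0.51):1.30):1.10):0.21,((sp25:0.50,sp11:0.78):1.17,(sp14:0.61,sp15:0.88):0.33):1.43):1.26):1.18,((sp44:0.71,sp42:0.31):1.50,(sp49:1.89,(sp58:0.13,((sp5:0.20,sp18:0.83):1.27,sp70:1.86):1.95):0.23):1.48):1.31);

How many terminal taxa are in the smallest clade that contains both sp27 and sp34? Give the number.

15

The MRCA of sp27 and sp34 is the node subtending (((sp48,sp27),sp61),((sp56,sp13),(sp63,((sp17,sp34),(sp28,sp1,sp6))),((sp25,sp11),(sp14,sp15)))).
That clade contains 15 terminal taxa: sp1, sp11, sp13, sp14, sp15, sp17, sp25, sp27, sp28, sp34, sp48, sp56, sp6, sp61, sp63.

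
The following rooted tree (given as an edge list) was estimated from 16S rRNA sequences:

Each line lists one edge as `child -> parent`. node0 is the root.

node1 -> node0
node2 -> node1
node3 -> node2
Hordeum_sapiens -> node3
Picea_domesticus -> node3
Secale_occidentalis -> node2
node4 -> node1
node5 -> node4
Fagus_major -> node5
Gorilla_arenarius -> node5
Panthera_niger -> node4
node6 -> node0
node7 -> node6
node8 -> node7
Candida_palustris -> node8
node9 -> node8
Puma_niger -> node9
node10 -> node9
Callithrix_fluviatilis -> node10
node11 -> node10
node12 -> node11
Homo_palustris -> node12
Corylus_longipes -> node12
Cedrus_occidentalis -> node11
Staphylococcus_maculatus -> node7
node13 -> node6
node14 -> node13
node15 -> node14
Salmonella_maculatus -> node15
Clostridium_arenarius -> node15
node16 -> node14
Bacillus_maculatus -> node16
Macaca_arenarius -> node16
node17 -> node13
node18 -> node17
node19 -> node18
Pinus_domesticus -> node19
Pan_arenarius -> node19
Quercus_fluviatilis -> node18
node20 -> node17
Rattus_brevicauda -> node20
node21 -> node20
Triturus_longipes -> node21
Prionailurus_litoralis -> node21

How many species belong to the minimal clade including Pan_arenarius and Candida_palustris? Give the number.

The MRCA of Pan_arenarius and Candida_palustris is the node subtending (((Candida_palustris,(Puma_niger,(Callithrix_fluviatilis,((Homo_palustris,Corylus_longipes),Cedrus_occidentalis)))),Staphylococcus_maculatus),(((Salmonella_maculatus,Clostridium_arenarius),(Bacillus_maculatus,Macaca_arenarius)),(((Pinus_domesticus,Pan_arenarius),Quercus_fluviatilis),(Rattus_brevicauda,(Triturus_longipes,Prionailurus_litoralis))))).
That clade contains 17 terminal taxa: Bacillus_maculatus, Callithrix_fluviatilis, Candida_palustris, Cedrus_occidentalis, Clostridium_arenarius, Corylus_longipes, Homo_palustris, Macaca_arenarius, Pan_arenarius, Pinus_domesticus, Prionailurus_litoralis, Puma_niger, Quercus_fluviatilis, Rattus_brevicauda, Salmonella_maculatus, Staphylococcus_maculatus, Triturus_longipes.

17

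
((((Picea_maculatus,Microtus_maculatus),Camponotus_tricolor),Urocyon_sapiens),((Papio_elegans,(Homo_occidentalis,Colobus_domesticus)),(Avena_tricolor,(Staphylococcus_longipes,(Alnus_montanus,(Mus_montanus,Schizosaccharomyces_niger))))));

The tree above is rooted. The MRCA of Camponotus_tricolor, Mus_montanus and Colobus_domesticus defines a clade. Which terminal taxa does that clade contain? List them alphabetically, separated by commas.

Alnus_montanus, Avena_tricolor, Camponotus_tricolor, Colobus_domesticus, Homo_occidentalis, Microtus_maculatus, Mus_montanus, Papio_elegans, Picea_maculatus, Schizosaccharomyces_niger, Staphylococcus_longipes, Urocyon_sapiens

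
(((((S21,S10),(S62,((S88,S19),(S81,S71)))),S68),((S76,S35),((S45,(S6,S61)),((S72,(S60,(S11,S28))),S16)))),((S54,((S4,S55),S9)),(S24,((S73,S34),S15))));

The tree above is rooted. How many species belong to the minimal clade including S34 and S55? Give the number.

8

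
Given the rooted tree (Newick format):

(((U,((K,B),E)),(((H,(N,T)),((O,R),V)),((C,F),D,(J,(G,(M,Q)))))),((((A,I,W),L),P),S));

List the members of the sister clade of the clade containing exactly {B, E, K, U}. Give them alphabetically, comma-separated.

C, D, F, G, H, J, M, N, O, Q, R, T, V

The clade containing exactly {B, E, K, U} attaches to the tree at the node subtending ((U,((K,B),E)),(((H,(N,T)),((O,R),V)),((C,F),D,(J,(G,(M,Q)))))).
The other lineage descending from that same node — the sister group — is (((H,(N,T)),((O,R),V)),((C,F),D,(J,(G,(M,Q))))); its 13 tips in alphabetical order are the answer.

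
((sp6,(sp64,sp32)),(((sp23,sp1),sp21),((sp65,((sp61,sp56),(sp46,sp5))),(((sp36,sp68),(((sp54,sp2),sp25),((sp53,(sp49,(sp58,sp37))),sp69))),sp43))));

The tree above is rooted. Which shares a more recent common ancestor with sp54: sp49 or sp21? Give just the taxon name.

sp49

The MRCA of sp54 and sp49 subtends (((sp54,sp2),sp25),((sp53,(sp49,(sp58,sp37))),sp69)) (8 taxa).
The MRCA of sp54 and sp21 subtends (((sp23,sp1),sp21),((sp65,((sp61,sp56),(sp46,sp5))),(((sp36,sp68),(((sp54,sp2),sp25),((sp53,(sp49,(sp58,sp37))),sp69))),sp43))) (19 taxa).
The first is nested inside the second, so sp54 shares a more recent common ancestor with sp49.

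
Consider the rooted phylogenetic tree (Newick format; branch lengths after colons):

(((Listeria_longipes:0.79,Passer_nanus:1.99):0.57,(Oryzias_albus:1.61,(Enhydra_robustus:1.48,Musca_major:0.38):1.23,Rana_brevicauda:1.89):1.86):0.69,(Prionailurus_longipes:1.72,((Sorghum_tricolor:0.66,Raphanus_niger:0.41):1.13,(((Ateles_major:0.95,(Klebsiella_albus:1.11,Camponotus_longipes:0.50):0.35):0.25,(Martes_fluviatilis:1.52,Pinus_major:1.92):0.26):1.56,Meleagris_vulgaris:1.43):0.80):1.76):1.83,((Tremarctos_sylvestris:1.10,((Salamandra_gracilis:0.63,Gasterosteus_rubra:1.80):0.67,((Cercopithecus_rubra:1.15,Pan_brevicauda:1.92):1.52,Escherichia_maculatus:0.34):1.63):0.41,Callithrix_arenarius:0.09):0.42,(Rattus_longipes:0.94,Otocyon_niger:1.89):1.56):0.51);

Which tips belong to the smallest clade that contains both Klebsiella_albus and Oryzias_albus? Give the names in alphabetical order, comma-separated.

Tracing Klebsiella_albus: it sits inside (Klebsiella_albus,Camponotus_longipes).
Tracing Oryzias_albus: it sits inside (Oryzias_albus,(Enhydra_robustus,Musca_major),Rana_brevicauda).
The smallest clade enclosing both is the whole tree (their MRCA is the root), so the answer is all 24 tips in alphabetical order.

Ateles_major, Callithrix_arenarius, Camponotus_longipes, Cercopithecus_rubra, Enhydra_robustus, Escherichia_maculatus, Gasterosteus_rubra, Klebsiella_albus, Listeria_longipes, Martes_fluviatilis, Meleagris_vulgaris, Musca_major, Oryzias_albus, Otocyon_niger, Pan_brevicauda, Passer_nanus, Pinus_major, Prionailurus_longipes, Rana_brevicauda, Raphanus_niger, Rattus_longipes, Salamandra_gracilis, Sorghum_tricolor, Tremarctos_sylvestris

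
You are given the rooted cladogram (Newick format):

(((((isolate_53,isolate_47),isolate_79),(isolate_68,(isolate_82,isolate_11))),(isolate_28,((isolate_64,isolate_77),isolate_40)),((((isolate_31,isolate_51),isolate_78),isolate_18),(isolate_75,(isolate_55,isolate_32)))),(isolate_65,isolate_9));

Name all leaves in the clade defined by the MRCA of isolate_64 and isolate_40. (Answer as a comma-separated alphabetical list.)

isolate_40, isolate_64, isolate_77

Tracing isolate_64: it sits inside (isolate_64,isolate_77).
Tracing isolate_40: it sits inside ((isolate_64,isolate_77),isolate_40).
The smallest clade enclosing both is ((isolate_64,isolate_77),isolate_40); the answer is its 3 terminal taxa in alphabetical order.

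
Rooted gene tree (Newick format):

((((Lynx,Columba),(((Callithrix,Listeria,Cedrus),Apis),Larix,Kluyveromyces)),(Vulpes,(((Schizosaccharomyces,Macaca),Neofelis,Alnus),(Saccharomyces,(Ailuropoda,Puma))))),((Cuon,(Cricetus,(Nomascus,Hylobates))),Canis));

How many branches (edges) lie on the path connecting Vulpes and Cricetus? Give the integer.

The MRCA of Vulpes and Cricetus is the root of the tree.
From Vulpes up to that node: 3 branches. From Cricetus up to the same node: 4 branches. Total: 3 + 4 = 7.

7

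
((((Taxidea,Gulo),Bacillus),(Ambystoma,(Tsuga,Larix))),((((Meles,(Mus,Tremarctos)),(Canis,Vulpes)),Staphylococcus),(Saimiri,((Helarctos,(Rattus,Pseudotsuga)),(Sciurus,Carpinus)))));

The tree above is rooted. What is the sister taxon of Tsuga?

Tsuga attaches to the tree at the node subtending (Tsuga,Larix).
The other lineage descending from that same node — the sister group — is the single tip Larix.

Larix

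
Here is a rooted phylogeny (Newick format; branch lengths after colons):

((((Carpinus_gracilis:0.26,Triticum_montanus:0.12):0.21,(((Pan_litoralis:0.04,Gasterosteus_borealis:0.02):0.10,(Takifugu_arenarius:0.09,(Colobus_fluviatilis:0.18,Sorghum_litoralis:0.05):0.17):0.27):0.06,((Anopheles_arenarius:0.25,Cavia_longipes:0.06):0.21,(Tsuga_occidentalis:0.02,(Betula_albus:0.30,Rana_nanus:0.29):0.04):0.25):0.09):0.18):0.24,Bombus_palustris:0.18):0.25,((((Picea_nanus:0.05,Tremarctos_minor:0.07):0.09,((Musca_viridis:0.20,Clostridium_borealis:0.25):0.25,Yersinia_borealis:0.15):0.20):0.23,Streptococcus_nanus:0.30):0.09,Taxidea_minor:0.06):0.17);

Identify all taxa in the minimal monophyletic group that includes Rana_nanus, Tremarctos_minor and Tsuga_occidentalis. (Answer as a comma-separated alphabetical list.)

Tracing Rana_nanus: it sits inside (Betula_albus,Rana_nanus).
Tracing Tremarctos_minor: it sits inside (Picea_nanus,Tremarctos_minor).
Tracing Tsuga_occidentalis: it sits inside (Tsuga_occidentalis,(Betula_albus,Rana_nanus)).
The smallest clade enclosing all 3 is the whole tree (their MRCA is the root), so the answer is all 20 tips in alphabetical order.

Anopheles_arenarius, Betula_albus, Bombus_palustris, Carpinus_gracilis, Cavia_longipes, Clostridium_borealis, Colobus_fluviatilis, Gasterosteus_borealis, Musca_viridis, Pan_litoralis, Picea_nanus, Rana_nanus, Sorghum_litoralis, Streptococcus_nanus, Takifugu_arenarius, Taxidea_minor, Tremarctos_minor, Triticum_montanus, Tsuga_occidentalis, Yersinia_borealis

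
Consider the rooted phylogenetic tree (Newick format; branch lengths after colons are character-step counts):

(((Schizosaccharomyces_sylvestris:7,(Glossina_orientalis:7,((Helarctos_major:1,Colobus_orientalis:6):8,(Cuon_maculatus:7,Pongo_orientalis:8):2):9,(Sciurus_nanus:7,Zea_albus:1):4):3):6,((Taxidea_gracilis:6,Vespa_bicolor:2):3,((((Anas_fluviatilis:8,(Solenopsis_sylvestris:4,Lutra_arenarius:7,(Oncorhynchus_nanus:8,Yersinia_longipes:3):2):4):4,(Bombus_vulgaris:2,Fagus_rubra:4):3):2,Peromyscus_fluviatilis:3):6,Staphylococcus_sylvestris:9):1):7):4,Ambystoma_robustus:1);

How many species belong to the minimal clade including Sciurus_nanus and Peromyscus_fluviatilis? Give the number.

The MRCA of Sciurus_nanus and Peromyscus_fluviatilis is the node subtending ((Schizosaccharomyces_sylvestris,(Glossina_orientalis,((Helarctos_major,Colobus_orientalis),(Cuon_maculatus,Pongo_orientalis)),(Sciurus_nanus,Zea_albus))),((Taxidea_gracilis,Vespa_bicolor),((((Anas_fluviatilis,(Solenopsis_sylvestris,Lutra_arenarius,(Oncorhynchus_nanus,Yersinia_longipes))),(Bombus_vulgaris,Fagus_rubra)),Peromyscus_fluviatilis),Staphylococcus_sylvestris))).
That clade contains 19 terminal taxa: Anas_fluviatilis, Bombus_vulgaris, Colobus_orientalis, Cuon_maculatus, Fagus_rubra, Glossina_orientalis, Helarctos_major, Lutra_arenarius, Oncorhynchus_nanus, Peromyscus_fluviatilis, Pongo_orientalis, Schizosaccharomyces_sylvestris, Sciurus_nanus, Solenopsis_sylvestris, Staphylococcus_sylvestris, Taxidea_gracilis, Vespa_bicolor, Yersinia_longipes, Zea_albus.

19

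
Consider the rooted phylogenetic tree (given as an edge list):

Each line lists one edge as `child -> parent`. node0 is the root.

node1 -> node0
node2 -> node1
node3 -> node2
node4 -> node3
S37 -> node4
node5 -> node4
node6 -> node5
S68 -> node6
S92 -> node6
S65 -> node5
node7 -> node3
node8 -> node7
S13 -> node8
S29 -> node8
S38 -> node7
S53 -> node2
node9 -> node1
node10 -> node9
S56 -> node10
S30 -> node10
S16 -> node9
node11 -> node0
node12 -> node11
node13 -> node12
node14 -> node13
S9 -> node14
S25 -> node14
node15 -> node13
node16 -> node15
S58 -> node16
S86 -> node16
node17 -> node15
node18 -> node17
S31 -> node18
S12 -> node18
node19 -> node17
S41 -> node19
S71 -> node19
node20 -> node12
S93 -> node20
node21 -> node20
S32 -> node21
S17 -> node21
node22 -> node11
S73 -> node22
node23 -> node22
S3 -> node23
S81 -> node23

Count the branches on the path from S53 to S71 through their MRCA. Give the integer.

10

The MRCA of S53 and S71 is the root of the tree.
From S53 up to that node: 3 branches. From S71 up to the same node: 7 branches. Total: 3 + 7 = 10.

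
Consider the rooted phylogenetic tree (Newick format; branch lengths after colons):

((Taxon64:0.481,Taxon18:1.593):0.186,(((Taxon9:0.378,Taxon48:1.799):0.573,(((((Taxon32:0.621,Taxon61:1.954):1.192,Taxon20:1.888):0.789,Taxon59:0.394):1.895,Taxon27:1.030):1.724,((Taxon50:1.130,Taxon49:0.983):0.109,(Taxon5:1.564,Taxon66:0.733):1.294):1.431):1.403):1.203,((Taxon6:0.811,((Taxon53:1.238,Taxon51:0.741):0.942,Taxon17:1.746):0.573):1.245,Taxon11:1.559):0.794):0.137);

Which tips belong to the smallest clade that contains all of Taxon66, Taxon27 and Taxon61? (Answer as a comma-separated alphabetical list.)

Tracing Taxon66: it sits inside (Taxon5,Taxon66).
Tracing Taxon27: it sits inside ((((Taxon32,Taxon61),Taxon20),Taxon59),Taxon27).
Tracing Taxon61: it sits inside (Taxon32,Taxon61).
The smallest clade enclosing all 3 is (((((Taxon32,Taxon61),Taxon20),Taxon59),Taxon27),((Taxon50,Taxon49),(Taxon5,Taxon66))); the answer is its 9 terminal taxa in alphabetical order.

Taxon20, Taxon27, Taxon32, Taxon49, Taxon5, Taxon50, Taxon59, Taxon61, Taxon66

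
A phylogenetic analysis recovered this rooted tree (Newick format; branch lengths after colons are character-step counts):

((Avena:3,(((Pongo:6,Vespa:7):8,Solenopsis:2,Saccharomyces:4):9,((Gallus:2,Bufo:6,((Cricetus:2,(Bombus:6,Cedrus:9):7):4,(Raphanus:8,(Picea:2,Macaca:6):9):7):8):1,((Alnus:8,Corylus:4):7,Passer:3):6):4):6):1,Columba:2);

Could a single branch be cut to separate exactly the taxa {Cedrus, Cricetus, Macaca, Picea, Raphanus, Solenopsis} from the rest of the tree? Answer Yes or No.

No

The MRCA of the listed taxa subtends (((Pongo,Vespa),Solenopsis,Saccharomyces),((Gallus,Bufo,((Cricetus,(Bombus,Cedrus)),(Raphanus,(Picea,Macaca)))),((Alnus,Corylus),Passer))).
That clade also contains Alnus, Bombus, Bufo, Corylus, Gallus, Passer, Pongo, Saccharomyces, Vespa, which are not in the proposed group, so the group is not monophyletic.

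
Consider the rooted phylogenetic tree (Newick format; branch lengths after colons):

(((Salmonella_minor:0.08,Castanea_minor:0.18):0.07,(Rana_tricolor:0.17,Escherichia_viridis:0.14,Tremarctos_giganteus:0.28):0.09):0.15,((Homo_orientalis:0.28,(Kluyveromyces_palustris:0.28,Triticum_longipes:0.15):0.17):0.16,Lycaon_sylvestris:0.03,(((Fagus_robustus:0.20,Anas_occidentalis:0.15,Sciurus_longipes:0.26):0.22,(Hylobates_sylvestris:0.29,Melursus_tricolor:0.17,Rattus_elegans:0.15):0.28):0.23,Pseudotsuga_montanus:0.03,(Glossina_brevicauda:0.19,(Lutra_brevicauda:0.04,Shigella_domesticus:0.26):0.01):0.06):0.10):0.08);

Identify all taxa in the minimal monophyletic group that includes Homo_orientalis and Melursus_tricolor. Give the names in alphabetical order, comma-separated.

Anas_occidentalis, Fagus_robustus, Glossina_brevicauda, Homo_orientalis, Hylobates_sylvestris, Kluyveromyces_palustris, Lutra_brevicauda, Lycaon_sylvestris, Melursus_tricolor, Pseudotsuga_montanus, Rattus_elegans, Sciurus_longipes, Shigella_domesticus, Triticum_longipes

Tracing Homo_orientalis: it sits inside (Homo_orientalis,(Kluyveromyces_palustris,Triticum_longipes)).
Tracing Melursus_tricolor: it sits inside (Hylobates_sylvestris,Melursus_tricolor,Rattus_elegans).
The smallest clade enclosing both is ((Homo_orientalis,(Kluyveromyces_palustris,Triticum_longipes)),Lycaon_sylvestris,(((Fagus_robustus,Anas_occidentalis,Sciurus_longipes),(Hylobates_sylvestris,Melursus_tricolor,Rattus_elegans)),Pseudotsuga_montanus,(Glossina_brevicauda,(Lutra_brevicauda,Shigella_domesticus)))); the answer is its 14 terminal taxa in alphabetical order.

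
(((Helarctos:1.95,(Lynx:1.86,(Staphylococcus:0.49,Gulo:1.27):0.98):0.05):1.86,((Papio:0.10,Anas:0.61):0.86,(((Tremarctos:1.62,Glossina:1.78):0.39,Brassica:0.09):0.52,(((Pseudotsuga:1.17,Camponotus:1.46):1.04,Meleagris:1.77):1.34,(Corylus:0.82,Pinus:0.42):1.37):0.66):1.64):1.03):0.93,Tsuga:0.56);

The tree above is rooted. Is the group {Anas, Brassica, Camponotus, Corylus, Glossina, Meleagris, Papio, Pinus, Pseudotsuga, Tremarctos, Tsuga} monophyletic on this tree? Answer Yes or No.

No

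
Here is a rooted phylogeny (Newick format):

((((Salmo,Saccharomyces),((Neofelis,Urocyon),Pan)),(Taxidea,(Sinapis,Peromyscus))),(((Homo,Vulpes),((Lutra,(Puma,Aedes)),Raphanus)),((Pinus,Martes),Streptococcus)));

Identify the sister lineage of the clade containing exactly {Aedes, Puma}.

Lutra

The clade containing exactly {Aedes, Puma} attaches to the tree at the node subtending (Lutra,(Puma,Aedes)).
The other lineage descending from that same node — the sister group — is the single tip Lutra.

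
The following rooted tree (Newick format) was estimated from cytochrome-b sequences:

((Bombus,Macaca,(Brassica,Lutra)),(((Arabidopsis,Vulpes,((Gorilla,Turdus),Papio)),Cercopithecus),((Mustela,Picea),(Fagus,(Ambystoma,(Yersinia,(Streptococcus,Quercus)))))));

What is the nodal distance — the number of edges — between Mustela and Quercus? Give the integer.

The MRCA of Mustela and Quercus is the node subtending ((Mustela,Picea),(Fagus,(Ambystoma,(Yersinia,(Streptococcus,Quercus))))).
From Mustela up to that node: 2 branches. From Quercus up to the same node: 5 branches. Total: 2 + 5 = 7.

7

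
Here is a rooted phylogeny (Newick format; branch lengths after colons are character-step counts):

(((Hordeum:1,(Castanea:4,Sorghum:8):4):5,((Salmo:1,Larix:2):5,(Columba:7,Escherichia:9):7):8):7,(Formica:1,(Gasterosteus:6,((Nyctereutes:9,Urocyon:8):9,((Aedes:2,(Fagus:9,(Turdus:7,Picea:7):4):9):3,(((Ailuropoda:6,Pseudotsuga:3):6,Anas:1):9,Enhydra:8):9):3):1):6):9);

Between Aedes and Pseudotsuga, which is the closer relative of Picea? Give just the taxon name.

The MRCA of Picea and Aedes subtends (Aedes,(Fagus,(Turdus,Picea))) (4 taxa).
The MRCA of Picea and Pseudotsuga subtends ((Aedes,(Fagus,(Turdus,Picea))),(((Ailuropoda,Pseudotsuga),Anas),Enhydra)) (8 taxa).
The first is nested inside the second, so Picea shares a more recent common ancestor with Aedes.

Aedes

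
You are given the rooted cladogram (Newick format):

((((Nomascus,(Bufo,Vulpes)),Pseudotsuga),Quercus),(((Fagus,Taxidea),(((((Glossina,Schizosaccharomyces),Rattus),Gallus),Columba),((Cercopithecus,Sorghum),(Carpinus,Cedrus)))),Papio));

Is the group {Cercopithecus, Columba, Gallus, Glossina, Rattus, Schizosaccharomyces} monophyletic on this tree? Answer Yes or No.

The MRCA of the listed taxa subtends (((((Glossina,Schizosaccharomyces),Rattus),Gallus),Columba),((Cercopithecus,Sorghum),(Carpinus,Cedrus))).
That clade also contains Carpinus, Cedrus, Sorghum, which are not in the proposed group, so the group is not monophyletic.

No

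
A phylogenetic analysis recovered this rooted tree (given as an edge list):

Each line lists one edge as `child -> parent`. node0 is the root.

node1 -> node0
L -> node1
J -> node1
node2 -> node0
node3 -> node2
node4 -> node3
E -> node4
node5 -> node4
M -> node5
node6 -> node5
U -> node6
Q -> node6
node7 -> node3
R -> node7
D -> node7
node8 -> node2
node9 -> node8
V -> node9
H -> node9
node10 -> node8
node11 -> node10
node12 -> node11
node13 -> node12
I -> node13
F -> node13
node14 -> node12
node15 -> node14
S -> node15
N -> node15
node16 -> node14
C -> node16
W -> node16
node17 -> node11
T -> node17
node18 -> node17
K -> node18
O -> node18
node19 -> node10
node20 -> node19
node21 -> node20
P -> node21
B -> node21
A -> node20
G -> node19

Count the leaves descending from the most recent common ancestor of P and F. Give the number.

The MRCA of P and F is the node subtending ((((I,F),((S,N),(C,W))),(T,(K,O))),(((P,B),A),G)).
That clade contains 13 terminal taxa: A, B, C, F, G, I, K, N, O, P, S, T, W.

13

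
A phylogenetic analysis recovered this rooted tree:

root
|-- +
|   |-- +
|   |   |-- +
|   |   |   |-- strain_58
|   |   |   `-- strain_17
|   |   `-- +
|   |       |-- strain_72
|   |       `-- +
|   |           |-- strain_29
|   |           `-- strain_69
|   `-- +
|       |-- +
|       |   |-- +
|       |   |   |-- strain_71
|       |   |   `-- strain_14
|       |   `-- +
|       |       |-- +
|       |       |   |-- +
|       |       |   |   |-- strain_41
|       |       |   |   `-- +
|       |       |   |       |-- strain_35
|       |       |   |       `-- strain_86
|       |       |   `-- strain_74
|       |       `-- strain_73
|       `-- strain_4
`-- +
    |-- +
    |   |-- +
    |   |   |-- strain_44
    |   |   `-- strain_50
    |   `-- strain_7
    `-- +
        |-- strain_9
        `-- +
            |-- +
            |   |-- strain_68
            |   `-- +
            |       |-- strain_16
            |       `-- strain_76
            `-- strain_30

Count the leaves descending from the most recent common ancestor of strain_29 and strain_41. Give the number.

The MRCA of strain_29 and strain_41 is the node subtending (((strain_58,strain_17),(strain_72,(strain_29,strain_69))),(((strain_71,strain_14),(((strain_41,(strain_35,strain_86)),strain_74),strain_73)),strain_4)).
That clade contains 13 terminal taxa: strain_14, strain_17, strain_29, strain_35, strain_4, strain_41, strain_58, strain_69, strain_71, strain_72, strain_73, strain_74, strain_86.

13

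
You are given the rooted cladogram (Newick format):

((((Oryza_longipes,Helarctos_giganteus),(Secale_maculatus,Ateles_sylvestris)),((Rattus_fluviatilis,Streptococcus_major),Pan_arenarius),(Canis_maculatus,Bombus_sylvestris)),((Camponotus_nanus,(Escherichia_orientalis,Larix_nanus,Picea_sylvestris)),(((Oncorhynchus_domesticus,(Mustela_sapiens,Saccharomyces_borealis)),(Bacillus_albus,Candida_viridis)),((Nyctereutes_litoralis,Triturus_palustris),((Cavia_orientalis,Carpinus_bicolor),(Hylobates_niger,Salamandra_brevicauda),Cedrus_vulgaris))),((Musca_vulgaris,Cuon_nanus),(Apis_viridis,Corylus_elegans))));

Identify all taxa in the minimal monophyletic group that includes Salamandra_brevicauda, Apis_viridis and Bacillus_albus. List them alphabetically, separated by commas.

Apis_viridis, Bacillus_albus, Camponotus_nanus, Candida_viridis, Carpinus_bicolor, Cavia_orientalis, Cedrus_vulgaris, Corylus_elegans, Cuon_nanus, Escherichia_orientalis, Hylobates_niger, Larix_nanus, Musca_vulgaris, Mustela_sapiens, Nyctereutes_litoralis, Oncorhynchus_domesticus, Picea_sylvestris, Saccharomyces_borealis, Salamandra_brevicauda, Triturus_palustris

Tracing Salamandra_brevicauda: it sits inside (Hylobates_niger,Salamandra_brevicauda).
Tracing Apis_viridis: it sits inside (Apis_viridis,Corylus_elegans).
Tracing Bacillus_albus: it sits inside (Bacillus_albus,Candida_viridis).
The smallest clade enclosing all 3 is ((Camponotus_nanus,(Escherichia_orientalis,Larix_nanus,Picea_sylvestris)),(((Oncorhynchus_domesticus,(Mustela_sapiens,Saccharomyces_borealis)),(Bacillus_albus,Candida_viridis)),((Nyctereutes_litoralis,Triturus_palustris),((Cavia_orientalis,Carpinus_bicolor),(Hylobates_niger,Salamandra_brevicauda),Cedrus_vulgaris))),((Musca_vulgaris,Cuon_nanus),(Apis_viridis,Corylus_elegans))); the answer is its 20 terminal taxa in alphabetical order.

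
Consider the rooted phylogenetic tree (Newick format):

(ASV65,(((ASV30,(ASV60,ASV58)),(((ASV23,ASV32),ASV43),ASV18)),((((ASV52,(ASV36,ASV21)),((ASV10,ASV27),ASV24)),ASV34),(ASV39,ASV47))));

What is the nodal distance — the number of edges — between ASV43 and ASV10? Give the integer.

10

The MRCA of ASV43 and ASV10 is the node subtending (((ASV30,(ASV60,ASV58)),(((ASV23,ASV32),ASV43),ASV18)),((((ASV52,(ASV36,ASV21)),((ASV10,ASV27),ASV24)),ASV34),(ASV39,ASV47))).
From ASV43 up to that node: 4 branches. From ASV10 up to the same node: 6 branches. Total: 4 + 6 = 10.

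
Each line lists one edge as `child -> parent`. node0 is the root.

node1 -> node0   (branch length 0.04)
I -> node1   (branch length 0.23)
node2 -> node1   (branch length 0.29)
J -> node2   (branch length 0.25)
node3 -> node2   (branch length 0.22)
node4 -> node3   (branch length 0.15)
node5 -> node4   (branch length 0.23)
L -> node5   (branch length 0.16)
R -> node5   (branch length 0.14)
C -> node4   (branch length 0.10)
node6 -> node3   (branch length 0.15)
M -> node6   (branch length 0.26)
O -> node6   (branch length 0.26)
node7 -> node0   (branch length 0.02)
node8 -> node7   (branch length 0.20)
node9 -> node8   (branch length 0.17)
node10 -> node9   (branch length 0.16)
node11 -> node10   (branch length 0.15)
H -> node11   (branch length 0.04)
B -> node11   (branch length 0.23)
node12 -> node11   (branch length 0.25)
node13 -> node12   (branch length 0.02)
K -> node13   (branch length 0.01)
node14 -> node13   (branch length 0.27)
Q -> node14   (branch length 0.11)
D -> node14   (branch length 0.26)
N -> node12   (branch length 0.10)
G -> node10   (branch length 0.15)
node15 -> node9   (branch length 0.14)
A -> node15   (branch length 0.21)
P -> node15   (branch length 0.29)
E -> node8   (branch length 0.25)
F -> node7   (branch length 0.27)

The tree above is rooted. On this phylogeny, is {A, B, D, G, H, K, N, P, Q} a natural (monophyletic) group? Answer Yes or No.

The most recent common ancestor of these taxa subtends (((H,B,((K,(Q,D)),N)),G),(A,P)).
That clade has exactly 9 tips — every listed taxon and nothing else — so the group is monophyletic.

Yes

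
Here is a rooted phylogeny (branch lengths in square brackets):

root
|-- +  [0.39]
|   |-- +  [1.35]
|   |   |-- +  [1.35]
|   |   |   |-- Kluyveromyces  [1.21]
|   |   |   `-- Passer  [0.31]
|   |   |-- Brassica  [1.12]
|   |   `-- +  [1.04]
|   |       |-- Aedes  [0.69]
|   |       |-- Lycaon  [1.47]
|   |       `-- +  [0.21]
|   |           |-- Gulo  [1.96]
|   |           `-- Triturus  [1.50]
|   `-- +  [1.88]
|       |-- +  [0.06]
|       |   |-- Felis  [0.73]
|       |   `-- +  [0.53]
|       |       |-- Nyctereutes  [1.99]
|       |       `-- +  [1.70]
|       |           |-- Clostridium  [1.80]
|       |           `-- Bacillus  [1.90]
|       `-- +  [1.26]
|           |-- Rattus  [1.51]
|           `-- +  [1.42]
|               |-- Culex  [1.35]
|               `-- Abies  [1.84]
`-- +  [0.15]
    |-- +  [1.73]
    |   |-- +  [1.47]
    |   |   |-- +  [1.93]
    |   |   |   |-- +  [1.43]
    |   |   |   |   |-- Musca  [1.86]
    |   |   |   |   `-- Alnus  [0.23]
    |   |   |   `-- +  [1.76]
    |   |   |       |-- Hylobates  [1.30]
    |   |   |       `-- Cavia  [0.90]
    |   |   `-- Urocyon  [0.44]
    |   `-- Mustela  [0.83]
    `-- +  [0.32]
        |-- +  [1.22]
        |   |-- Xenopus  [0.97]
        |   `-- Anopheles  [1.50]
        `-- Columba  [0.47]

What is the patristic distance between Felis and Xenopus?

5.72

The path runs Felis → … → MRCA → … → Xenopus; the MRCA is the root of the tree.
Branch lengths along that path: 0.73 + 0.06 + 1.88 + 0.39 + 0.15 + 0.32 + 1.22 + 0.97 = 5.72.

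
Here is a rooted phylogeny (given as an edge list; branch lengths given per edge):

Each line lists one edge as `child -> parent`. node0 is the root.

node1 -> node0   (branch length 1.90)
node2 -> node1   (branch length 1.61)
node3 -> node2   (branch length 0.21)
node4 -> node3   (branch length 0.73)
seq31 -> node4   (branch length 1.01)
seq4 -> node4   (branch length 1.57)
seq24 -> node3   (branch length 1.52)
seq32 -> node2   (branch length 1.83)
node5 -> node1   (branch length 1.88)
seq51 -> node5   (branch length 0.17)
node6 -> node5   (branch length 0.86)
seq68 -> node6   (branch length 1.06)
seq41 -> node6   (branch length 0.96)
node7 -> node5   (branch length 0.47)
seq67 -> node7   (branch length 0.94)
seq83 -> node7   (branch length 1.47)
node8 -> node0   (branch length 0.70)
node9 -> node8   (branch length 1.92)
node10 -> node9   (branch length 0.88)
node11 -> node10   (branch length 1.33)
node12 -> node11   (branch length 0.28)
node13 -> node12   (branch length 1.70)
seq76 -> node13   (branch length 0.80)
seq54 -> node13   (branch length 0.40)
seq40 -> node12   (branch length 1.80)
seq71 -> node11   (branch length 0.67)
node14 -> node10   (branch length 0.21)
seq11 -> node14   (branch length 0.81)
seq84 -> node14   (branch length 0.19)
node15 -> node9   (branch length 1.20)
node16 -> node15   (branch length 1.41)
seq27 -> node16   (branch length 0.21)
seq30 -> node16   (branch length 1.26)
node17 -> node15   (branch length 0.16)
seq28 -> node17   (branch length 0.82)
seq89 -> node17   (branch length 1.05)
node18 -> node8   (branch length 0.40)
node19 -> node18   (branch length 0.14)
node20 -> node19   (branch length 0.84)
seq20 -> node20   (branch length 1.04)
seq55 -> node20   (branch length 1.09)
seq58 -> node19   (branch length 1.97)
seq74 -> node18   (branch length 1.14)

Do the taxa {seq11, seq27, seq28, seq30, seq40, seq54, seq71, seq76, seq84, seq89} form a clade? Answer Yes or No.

The most recent common ancestor of these taxa subtends (((((seq76,seq54),seq40),seq71),(seq11,seq84)),((seq27,seq30),(seq28,seq89))).
That clade has exactly 10 tips — every listed taxon and nothing else — so the group is monophyletic.

Yes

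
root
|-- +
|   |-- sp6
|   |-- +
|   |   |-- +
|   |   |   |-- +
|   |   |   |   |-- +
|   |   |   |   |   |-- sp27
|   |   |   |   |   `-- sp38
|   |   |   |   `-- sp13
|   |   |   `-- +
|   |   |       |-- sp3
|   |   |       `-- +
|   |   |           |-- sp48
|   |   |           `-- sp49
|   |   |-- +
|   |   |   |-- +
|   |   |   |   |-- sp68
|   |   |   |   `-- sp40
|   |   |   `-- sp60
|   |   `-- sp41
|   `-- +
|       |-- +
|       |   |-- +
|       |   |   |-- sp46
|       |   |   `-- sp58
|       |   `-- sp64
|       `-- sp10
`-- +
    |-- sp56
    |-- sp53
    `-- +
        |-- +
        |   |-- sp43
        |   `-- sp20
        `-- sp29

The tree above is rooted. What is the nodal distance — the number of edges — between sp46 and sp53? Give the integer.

7

The MRCA of sp46 and sp53 is the root of the tree.
From sp46 up to that node: 5 branches. From sp53 up to the same node: 2 branches. Total: 5 + 2 = 7.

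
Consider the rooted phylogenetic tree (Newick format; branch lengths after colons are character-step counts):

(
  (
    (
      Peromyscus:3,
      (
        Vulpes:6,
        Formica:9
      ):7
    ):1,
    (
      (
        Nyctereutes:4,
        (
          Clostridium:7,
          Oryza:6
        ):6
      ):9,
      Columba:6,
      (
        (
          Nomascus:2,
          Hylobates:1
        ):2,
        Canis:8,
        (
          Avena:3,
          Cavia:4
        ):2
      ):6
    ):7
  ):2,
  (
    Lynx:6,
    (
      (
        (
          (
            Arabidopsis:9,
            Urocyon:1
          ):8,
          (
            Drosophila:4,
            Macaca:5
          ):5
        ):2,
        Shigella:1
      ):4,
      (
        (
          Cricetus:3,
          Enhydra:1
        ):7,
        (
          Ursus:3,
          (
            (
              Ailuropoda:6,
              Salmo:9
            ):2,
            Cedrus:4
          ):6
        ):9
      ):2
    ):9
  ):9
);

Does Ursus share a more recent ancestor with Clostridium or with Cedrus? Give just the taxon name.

The MRCA of Ursus and Cedrus subtends (Ursus,((Ailuropoda,Salmo),Cedrus)) (4 taxa).
The MRCA of Ursus and Clostridium is the root, subtending the entire tree (24 taxa).
The first is nested inside the second, so Ursus shares a more recent common ancestor with Cedrus.

Cedrus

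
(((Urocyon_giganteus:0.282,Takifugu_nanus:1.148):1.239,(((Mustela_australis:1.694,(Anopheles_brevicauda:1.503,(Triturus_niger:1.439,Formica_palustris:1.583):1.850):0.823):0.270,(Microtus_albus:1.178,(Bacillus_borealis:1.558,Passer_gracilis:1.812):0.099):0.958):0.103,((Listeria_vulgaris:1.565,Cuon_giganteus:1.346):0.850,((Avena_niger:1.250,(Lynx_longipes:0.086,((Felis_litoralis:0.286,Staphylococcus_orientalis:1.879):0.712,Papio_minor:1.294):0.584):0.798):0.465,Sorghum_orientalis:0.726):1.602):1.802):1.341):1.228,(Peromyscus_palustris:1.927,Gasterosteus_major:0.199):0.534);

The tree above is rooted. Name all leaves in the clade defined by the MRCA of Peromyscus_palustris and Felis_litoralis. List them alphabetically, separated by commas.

Anopheles_brevicauda, Avena_niger, Bacillus_borealis, Cuon_giganteus, Felis_litoralis, Formica_palustris, Gasterosteus_major, Listeria_vulgaris, Lynx_longipes, Microtus_albus, Mustela_australis, Papio_minor, Passer_gracilis, Peromyscus_palustris, Sorghum_orientalis, Staphylococcus_orientalis, Takifugu_nanus, Triturus_niger, Urocyon_giganteus

Tracing Peromyscus_palustris: it sits inside (Peromyscus_palustris,Gasterosteus_major).
Tracing Felis_litoralis: it sits inside (Felis_litoralis,Staphylococcus_orientalis).
The smallest clade enclosing both is the whole tree (their MRCA is the root), so the answer is all 19 tips in alphabetical order.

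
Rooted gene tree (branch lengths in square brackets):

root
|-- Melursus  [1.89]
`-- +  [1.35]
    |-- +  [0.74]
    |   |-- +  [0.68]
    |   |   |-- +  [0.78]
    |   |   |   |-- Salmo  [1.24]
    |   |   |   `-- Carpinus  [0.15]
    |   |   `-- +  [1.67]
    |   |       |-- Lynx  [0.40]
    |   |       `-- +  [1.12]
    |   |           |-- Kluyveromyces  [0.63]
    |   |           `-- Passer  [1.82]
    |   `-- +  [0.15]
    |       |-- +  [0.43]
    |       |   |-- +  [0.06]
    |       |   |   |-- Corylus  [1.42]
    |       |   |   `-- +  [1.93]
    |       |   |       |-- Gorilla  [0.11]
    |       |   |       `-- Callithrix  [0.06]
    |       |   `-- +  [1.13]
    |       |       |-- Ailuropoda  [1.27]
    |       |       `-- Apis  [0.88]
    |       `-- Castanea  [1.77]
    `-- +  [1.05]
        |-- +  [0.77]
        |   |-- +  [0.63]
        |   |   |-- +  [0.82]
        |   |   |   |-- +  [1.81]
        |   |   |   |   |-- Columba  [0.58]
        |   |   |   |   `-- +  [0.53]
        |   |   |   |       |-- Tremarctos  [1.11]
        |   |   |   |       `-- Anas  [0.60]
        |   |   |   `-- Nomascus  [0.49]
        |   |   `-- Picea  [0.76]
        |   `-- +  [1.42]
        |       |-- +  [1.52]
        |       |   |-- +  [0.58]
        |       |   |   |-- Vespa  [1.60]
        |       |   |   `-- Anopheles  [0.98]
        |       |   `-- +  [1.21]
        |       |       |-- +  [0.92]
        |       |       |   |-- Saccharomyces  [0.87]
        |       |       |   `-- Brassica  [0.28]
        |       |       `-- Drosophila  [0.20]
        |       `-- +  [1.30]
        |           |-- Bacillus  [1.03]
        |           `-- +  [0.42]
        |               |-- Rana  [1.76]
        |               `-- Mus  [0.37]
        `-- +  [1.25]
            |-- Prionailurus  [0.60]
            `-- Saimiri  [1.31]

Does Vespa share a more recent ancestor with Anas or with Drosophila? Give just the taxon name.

Drosophila

The MRCA of Vespa and Drosophila subtends ((Vespa,Anopheles),((Saccharomyces,Brassica),Drosophila)) (5 taxa).
The MRCA of Vespa and Anas subtends ((((Columba,(Tremarctos,Anas)),Nomascus),Picea),(((Vespa,Anopheles),((Saccharomyces,Brassica),Drosophila)),(Bacillus,(Rana,Mus)))) (13 taxa).
The first is nested inside the second, so Vespa shares a more recent common ancestor with Drosophila.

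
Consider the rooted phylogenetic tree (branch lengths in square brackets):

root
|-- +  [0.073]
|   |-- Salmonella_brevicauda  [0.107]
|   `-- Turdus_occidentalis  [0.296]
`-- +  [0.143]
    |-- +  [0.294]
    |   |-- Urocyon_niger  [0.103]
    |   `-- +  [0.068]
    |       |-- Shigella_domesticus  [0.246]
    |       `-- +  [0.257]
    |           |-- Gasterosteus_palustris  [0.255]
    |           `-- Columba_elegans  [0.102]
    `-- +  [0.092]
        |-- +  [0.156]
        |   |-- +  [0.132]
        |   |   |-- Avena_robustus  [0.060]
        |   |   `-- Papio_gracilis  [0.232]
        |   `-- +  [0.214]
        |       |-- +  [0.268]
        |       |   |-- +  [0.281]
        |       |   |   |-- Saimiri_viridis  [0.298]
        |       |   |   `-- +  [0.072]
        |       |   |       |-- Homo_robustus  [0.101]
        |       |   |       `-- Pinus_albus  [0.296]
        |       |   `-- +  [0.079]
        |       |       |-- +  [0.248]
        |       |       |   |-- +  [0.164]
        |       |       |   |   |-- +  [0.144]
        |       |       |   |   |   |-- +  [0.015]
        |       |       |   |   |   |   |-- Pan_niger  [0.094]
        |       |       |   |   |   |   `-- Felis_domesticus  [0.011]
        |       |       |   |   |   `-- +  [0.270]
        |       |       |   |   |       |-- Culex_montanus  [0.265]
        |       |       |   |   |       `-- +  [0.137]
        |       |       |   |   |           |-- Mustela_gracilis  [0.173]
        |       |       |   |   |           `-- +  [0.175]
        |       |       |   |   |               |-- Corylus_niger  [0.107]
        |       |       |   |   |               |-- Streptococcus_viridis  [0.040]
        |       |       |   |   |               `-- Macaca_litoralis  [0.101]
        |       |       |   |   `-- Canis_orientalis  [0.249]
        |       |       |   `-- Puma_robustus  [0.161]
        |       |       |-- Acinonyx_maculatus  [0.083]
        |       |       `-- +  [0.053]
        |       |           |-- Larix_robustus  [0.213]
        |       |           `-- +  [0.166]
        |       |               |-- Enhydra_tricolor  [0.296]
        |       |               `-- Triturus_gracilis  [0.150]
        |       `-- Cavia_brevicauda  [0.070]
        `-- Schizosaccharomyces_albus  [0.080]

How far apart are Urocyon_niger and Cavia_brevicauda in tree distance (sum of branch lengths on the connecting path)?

The path runs Urocyon_niger → … → MRCA → … → Cavia_brevicauda; the MRCA is the node subtending ((Urocyon_niger,(Shigella_domesticus,(Gasterosteus_palustris,Columba_elegans))),(((Avena_robustus,Papio_gracilis),(((Saimiri_viridis,(Homo_robustus,Pinus_albus)),(((((Pan_niger,Felis_domesticus),(Culex_montanus,(Mustela_gracilis,(Corylus_niger,Streptococcus_viridis,Macaca_litoralis)))),Canis_orientalis),Puma_robustus),Acinonyx_maculatus,(Larix_robustus,(Enhydra_tricolor,Triturus_gracilis)))),Cavia_brevicauda)),Schizosaccharomyces_albus)).
Branch lengths along that path: 0.103 + 0.294 + 0.092 + 0.156 + 0.214 + 0.070 = 0.929.

0.929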